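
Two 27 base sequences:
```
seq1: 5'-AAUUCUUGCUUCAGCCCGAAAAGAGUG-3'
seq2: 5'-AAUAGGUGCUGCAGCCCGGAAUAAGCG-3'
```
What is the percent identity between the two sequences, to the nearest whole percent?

Mismatches at positions 4, 5, 6, 11, 19, 22, 23, 26 (1-based): 8 of 27.
Identical positions: 19/27 = 70.37% → 70%.

70%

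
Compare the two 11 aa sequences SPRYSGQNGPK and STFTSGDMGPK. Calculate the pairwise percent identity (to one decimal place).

54.5%

Mismatches at positions 2, 3, 4, 7, 8 (1-based): 5 of 11.
Identical positions: 6/11 = 54.55% → 54.5%.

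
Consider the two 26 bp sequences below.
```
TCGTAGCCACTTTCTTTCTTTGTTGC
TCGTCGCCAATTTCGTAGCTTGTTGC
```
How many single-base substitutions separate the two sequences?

6

Comparing position by position, 6 positions differ: 5 (A/C), 10 (C/A), 15 (T/G), 17 (T/A), 18 (C/G), 19 (T/C).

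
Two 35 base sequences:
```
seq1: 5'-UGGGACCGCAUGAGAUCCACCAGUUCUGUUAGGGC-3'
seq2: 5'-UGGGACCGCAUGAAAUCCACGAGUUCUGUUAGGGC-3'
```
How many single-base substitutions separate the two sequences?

Mismatches (1-based): base 14: G→A; base 21: C→G.

2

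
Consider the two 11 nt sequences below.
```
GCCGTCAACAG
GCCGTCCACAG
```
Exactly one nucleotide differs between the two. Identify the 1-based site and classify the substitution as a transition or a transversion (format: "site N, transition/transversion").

site 7, transversion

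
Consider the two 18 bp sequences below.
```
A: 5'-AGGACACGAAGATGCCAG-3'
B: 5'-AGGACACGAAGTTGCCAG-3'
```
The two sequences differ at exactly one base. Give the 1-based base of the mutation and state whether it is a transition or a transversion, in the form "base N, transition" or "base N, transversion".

base 12, transversion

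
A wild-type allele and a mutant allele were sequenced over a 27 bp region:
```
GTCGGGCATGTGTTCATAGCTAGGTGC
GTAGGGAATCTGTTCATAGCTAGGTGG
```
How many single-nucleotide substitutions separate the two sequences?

4

Mismatches (1-based): base 3: C→A; base 7: C→A; base 10: G→C; base 27: C→G.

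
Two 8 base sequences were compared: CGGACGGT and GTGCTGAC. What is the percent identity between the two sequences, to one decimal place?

6 positions differ (1, 2, 4, 5, 7, 8), so 2 of 8 match: 2/8 = 25%.

25.0%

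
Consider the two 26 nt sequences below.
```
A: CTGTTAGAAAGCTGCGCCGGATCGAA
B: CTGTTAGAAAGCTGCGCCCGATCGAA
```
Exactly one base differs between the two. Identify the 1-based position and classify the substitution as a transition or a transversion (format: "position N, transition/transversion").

The sequences differ only at position 19: G→C (purine→pyrimidine), a transversion.

position 19, transversion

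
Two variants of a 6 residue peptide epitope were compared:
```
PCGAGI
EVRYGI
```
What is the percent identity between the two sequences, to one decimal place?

33.3%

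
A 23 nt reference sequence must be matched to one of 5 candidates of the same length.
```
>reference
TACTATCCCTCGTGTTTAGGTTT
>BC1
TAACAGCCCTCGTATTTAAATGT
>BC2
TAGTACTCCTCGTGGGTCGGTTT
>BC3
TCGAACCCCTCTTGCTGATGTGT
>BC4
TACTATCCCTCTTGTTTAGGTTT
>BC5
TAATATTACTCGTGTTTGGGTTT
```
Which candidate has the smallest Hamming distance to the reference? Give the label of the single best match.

Hamming distances to reference — BC1: 7; BC2: 6; BC3: 9; BC4: 1; BC5: 4.
Smallest is BC4 with 1 mismatch.

BC4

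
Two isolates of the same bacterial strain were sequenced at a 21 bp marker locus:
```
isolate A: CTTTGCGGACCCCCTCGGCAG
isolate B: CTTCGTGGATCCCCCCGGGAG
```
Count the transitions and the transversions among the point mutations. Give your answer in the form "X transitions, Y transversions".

4 transitions, 1 transversion

Mismatches (1-based):
site 4: T→C (pyrimidine→pyrimidine, transition)
site 6: C→T (pyrimidine→pyrimidine, transition)
site 10: C→T (pyrimidine→pyrimidine, transition)
site 15: T→C (pyrimidine→pyrimidine, transition)
site 19: C→G (pyrimidine→purine, transversion)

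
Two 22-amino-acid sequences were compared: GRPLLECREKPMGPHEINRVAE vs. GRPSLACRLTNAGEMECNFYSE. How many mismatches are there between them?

12

The sequences differ at positions 4, 6, 9, 10, 11, 12, 14, 15, 17, 19, 20, 21 (1-based) — 12 in total.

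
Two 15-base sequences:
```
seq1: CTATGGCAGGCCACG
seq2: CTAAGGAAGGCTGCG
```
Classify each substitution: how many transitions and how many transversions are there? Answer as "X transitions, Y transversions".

2 transitions, 2 transversions

Transitions (purine↔purine or pyrimidine↔pyrimidine): 12 C→T, 13 A→G.
Transversions (purine↔pyrimidine): 4 T→A, 7 C→A.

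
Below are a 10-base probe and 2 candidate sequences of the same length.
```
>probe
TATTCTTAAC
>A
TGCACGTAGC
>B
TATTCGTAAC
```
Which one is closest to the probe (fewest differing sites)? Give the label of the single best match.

Hamming distances to probe — A: 5; B: 1.
Smallest is B with 1 mismatch.

B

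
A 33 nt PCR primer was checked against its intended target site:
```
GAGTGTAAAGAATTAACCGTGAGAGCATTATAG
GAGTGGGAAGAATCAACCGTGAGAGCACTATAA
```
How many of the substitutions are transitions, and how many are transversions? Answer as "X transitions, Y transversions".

4 transitions, 1 transversion

Mismatches (1-based):
base 6: T→G (pyrimidine→purine, transversion)
base 7: A→G (purine→purine, transition)
base 14: T→C (pyrimidine→pyrimidine, transition)
base 28: T→C (pyrimidine→pyrimidine, transition)
base 33: G→A (purine→purine, transition)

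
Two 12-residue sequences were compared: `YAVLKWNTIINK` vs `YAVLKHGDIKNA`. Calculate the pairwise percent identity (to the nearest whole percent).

58%

5 positions differ (6, 7, 8, 10, 12), so 7 of 12 match: 7/12 = 58.33%.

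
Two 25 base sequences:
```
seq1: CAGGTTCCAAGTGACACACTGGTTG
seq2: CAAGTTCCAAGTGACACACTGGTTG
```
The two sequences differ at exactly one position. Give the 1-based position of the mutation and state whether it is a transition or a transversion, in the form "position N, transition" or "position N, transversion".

position 3, transition

The sequences differ only at position 3: G→A (purine→purine), a transition.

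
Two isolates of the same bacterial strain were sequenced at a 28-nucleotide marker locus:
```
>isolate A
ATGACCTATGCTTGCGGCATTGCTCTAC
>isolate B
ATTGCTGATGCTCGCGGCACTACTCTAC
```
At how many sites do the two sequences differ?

7

Comparing position by position, 7 sites differ: 3 (G/T), 4 (A/G), 6 (C/T), 7 (T/G), 13 (T/C), 20 (T/C), 22 (G/A).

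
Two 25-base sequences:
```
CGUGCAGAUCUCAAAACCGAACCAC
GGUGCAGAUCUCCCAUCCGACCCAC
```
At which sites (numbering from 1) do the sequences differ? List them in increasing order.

Scanning 1-based: 1: C/G; 13: A/C; 14: A/C; 16: A/U; 21: A/C.

1, 13, 14, 16, 21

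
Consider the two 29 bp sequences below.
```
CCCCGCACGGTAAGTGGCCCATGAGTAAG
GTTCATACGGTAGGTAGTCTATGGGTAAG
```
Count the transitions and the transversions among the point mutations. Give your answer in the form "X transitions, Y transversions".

Mismatches (1-based):
site 1: C→G (pyrimidine→purine, transversion)
site 2: C→T (pyrimidine→pyrimidine, transition)
site 3: C→T (pyrimidine→pyrimidine, transition)
site 5: G→A (purine→purine, transition)
site 6: C→T (pyrimidine→pyrimidine, transition)
site 13: A→G (purine→purine, transition)
site 16: G→A (purine→purine, transition)
site 18: C→T (pyrimidine→pyrimidine, transition)
site 20: C→T (pyrimidine→pyrimidine, transition)
site 24: A→G (purine→purine, transition)

9 transitions, 1 transversion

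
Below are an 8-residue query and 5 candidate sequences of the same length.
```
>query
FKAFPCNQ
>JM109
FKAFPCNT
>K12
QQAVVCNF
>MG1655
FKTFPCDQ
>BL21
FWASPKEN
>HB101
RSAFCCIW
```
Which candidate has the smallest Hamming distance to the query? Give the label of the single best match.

JM109 differs at 1 residue; K12 differs at 5 residues; MG1655 differs at 2 residues; BL21 differs at 5 residues; HB101 differs at 5 residues. The closest is JM109.

JM109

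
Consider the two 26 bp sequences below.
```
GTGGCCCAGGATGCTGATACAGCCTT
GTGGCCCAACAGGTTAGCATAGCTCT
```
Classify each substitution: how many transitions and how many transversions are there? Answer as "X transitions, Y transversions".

Transitions (purine↔purine or pyrimidine↔pyrimidine): 9 G→A, 14 C→T, 16 G→A, 17 A→G, 18 T→C, 20 C→T, 24 C→T, 25 T→C.
Transversions (purine↔pyrimidine): 10 G→C, 12 T→G.

8 transitions, 2 transversions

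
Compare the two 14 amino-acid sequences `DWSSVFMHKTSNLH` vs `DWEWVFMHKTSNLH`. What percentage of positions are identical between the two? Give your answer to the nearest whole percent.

2 positions differ (3, 4), so 12 of 14 match: 12/14 = 85.71%.

86%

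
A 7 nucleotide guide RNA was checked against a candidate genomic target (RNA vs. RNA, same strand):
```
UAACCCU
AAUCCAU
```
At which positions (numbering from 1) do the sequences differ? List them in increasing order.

1, 3, 6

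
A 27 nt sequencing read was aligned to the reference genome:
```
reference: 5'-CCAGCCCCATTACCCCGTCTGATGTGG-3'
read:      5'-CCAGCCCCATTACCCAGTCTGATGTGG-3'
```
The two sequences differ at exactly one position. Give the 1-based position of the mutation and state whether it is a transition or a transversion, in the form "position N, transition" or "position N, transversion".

position 16, transversion

Position 16 changes C→A. C is a pyrimidine and A is a purine, so this is a transversion.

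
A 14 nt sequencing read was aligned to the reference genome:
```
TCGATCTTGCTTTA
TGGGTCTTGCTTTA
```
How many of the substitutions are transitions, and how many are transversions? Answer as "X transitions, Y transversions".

Transitions (purine↔purine or pyrimidine↔pyrimidine): 4 A→G.
Transversions (purine↔pyrimidine): 2 C→G.

1 transition, 1 transversion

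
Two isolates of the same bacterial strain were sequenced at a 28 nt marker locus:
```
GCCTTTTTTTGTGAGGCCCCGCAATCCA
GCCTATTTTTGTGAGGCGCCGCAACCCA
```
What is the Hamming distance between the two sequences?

3

Comparing position by position, 3 positions differ: 5 (T/A), 18 (C/G), 25 (T/C).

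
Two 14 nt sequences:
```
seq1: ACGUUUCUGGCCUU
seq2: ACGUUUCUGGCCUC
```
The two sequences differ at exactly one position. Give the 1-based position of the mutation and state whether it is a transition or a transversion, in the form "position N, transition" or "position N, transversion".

Position 14 changes U→C. U is a pyrimidine and C is a pyrimidine, so this is a transition.

position 14, transition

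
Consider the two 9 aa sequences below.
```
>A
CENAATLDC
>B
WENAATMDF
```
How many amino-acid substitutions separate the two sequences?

Mismatches (1-based): residue 1: C→W; residue 7: L→M; residue 9: C→F.

3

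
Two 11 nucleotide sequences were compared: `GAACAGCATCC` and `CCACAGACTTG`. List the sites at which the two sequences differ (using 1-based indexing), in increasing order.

Scanning 1-based: 1: G/C; 2: A/C; 7: C/A; 8: A/C; 10: C/T; 11: C/G.

1, 2, 7, 8, 10, 11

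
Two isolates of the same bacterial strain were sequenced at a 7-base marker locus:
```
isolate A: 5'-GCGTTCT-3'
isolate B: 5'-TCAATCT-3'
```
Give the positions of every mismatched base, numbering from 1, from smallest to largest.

1, 3, 4

Scanning 1-based: 1: G/T; 3: G/A; 4: T/A.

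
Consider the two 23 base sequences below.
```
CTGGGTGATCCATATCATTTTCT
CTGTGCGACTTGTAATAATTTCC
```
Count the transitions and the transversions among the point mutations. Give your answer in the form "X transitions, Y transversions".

Mismatches (1-based):
site 4: G→T (purine→pyrimidine, transversion)
site 6: T→C (pyrimidine→pyrimidine, transition)
site 9: T→C (pyrimidine→pyrimidine, transition)
site 10: C→T (pyrimidine→pyrimidine, transition)
site 11: C→T (pyrimidine→pyrimidine, transition)
site 12: A→G (purine→purine, transition)
site 15: T→A (pyrimidine→purine, transversion)
site 16: C→T (pyrimidine→pyrimidine, transition)
site 18: T→A (pyrimidine→purine, transversion)
site 23: T→C (pyrimidine→pyrimidine, transition)

7 transitions, 3 transversions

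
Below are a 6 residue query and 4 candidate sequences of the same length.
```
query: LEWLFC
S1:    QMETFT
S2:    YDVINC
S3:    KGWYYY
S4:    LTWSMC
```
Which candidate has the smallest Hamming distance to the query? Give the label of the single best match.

S4

S1 differs at 5 positions; S2 differs at 5 positions; S3 differs at 5 positions; S4 differs at 3 positions. The closest is S4.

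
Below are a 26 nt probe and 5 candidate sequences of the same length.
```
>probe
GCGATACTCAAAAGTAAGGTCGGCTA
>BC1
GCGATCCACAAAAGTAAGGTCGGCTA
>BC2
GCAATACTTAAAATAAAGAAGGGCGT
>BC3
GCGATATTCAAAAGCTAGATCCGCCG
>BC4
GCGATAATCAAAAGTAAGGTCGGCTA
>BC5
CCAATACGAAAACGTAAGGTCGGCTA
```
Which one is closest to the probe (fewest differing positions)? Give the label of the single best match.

BC1 differs at 2 positions; BC2 differs at 9 positions; BC3 differs at 7 positions; BC4 differs at 1 position; BC5 differs at 5 positions. The closest is BC4.

BC4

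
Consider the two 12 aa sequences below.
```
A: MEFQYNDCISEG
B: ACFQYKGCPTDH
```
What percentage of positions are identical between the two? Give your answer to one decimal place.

Mismatches at positions 1, 2, 6, 7, 9, 10, 11, 12 (1-based): 8 of 12.
Identical positions: 4/12 = 33.33% → 33.3%.

33.3%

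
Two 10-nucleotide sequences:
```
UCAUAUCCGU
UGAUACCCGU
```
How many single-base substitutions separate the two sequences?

The sequences differ at bases 2, 6 (1-based) — 2 in total.

2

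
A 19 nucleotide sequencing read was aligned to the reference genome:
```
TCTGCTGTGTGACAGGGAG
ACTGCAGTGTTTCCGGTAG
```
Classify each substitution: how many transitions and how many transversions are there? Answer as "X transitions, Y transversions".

Transitions (purine↔purine or pyrimidine↔pyrimidine): none.
Transversions (purine↔pyrimidine): 1 T→A, 6 T→A, 11 G→T, 12 A→T, 14 A→C, 17 G→T.

0 transitions, 6 transversions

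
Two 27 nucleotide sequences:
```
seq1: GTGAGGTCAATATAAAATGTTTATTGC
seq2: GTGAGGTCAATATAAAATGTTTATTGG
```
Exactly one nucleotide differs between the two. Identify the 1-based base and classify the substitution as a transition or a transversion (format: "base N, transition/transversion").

The sequences differ only at base 27: C→G (pyrimidine→purine), a transversion.

base 27, transversion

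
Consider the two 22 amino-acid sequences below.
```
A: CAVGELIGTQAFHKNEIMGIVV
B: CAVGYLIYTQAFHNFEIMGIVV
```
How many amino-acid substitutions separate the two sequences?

4

The sequences differ at positions 5, 8, 14, 15 (1-based) — 4 in total.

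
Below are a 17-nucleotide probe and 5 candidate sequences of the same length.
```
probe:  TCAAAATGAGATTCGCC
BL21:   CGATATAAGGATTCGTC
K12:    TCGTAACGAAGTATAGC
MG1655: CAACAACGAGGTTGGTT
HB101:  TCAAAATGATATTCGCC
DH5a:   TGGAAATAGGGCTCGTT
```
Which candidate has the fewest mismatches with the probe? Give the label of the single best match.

HB101

Hamming distances to probe — BL21: 8; K12: 9; MG1655: 8; HB101: 1; DH5a: 8.
Smallest is HB101 with 1 mismatch.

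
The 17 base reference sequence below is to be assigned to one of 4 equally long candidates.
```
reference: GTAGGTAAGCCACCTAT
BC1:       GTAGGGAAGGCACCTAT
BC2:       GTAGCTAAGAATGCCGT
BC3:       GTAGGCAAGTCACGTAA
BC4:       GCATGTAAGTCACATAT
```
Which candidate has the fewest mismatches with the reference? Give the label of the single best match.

BC1

Hamming distances to reference — BC1: 2; BC2: 7; BC3: 4; BC4: 4.
Smallest is BC1 with 2 mismatches.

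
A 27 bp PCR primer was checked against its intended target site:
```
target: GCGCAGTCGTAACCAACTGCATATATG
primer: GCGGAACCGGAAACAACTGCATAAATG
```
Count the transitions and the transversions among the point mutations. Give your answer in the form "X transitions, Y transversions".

Transitions (purine↔purine or pyrimidine↔pyrimidine): 6 G→A, 7 T→C.
Transversions (purine↔pyrimidine): 4 C→G, 10 T→G, 13 C→A, 24 T→A.

2 transitions, 4 transversions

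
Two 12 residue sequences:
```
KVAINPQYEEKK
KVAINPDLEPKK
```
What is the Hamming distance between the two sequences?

The sequences differ at positions 7, 8, 10 (1-based) — 3 in total.

3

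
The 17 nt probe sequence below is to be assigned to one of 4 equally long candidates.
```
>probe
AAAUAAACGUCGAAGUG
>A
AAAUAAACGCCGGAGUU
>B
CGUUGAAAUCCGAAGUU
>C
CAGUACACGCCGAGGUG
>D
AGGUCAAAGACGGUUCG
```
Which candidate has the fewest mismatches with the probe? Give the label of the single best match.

A differs at 3 sites; B differs at 8 sites; C differs at 5 sites; D differs at 9 sites. The closest is A.

A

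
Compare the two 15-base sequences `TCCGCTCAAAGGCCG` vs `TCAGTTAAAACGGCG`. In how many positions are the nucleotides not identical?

5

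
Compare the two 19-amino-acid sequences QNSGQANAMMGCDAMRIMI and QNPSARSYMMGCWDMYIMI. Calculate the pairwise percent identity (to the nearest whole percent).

Mismatches at positions 3, 4, 5, 6, 7, 8, 13, 14, 16 (1-based): 9 of 19.
Identical positions: 10/19 = 52.63% → 53%.

53%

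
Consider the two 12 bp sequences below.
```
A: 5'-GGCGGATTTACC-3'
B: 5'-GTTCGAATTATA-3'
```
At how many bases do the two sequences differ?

6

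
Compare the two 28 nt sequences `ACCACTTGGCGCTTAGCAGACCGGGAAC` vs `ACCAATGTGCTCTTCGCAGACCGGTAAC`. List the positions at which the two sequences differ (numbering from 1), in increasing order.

5, 7, 8, 11, 15, 25

Differences at position 5 (C→A), position 7 (T→G), position 8 (G→T), position 11 (G→T), position 15 (A→C), position 25 (G→T).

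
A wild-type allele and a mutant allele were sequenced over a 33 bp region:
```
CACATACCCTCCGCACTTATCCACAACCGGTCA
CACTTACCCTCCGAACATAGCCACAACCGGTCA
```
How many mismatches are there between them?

4

Mismatches (1-based): base 4: A→T; base 14: C→A; base 17: T→A; base 20: T→G.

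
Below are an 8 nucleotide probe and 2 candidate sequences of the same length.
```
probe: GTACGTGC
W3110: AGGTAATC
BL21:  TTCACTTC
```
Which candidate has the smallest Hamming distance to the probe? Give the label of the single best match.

W3110 differs at 7 bases; BL21 differs at 5 bases. The closest is BL21.

BL21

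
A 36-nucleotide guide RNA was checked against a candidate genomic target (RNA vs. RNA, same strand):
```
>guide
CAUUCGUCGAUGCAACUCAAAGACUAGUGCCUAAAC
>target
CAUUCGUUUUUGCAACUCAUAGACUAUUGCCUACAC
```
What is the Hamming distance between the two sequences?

6

The sequences differ at bases 8, 9, 10, 20, 27, 34 (1-based) — 6 in total.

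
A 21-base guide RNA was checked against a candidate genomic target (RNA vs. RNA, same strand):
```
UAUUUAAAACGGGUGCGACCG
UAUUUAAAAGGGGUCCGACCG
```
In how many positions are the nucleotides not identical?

2

Mismatches (1-based): position 10: C→G; position 15: G→C.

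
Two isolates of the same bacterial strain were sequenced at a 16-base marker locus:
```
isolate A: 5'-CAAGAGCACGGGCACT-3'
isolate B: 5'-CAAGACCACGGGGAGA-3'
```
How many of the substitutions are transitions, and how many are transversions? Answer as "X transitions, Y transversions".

0 transitions, 4 transversions

Transitions (purine↔purine or pyrimidine↔pyrimidine): none.
Transversions (purine↔pyrimidine): 6 G→C, 13 C→G, 15 C→G, 16 T→A.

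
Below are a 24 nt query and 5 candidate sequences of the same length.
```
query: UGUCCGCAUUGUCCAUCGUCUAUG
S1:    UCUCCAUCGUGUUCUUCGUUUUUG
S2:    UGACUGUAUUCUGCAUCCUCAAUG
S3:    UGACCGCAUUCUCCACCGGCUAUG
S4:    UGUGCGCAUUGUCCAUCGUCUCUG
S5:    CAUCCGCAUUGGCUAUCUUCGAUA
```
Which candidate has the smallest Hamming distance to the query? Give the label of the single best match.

S4

Hamming distances to query — S1: 9; S2: 7; S3: 4; S4: 2; S5: 7.
Smallest is S4 with 2 mismatches.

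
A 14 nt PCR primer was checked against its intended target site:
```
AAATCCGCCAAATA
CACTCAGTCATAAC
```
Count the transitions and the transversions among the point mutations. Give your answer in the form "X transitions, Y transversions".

Transitions (purine↔purine or pyrimidine↔pyrimidine): 8 C→T.
Transversions (purine↔pyrimidine): 1 A→C, 3 A→C, 6 C→A, 11 A→T, 13 T→A, 14 A→C.

1 transition, 6 transversions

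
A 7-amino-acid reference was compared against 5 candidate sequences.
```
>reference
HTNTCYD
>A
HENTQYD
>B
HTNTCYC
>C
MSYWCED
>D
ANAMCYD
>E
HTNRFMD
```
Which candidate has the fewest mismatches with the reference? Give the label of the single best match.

A differs at 2 residues; B differs at 1 residue; C differs at 5 residues; D differs at 4 residues; E differs at 3 residues. The closest is B.

B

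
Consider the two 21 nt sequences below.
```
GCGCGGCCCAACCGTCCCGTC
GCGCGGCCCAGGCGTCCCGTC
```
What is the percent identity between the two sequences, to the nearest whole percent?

Mismatches at positions 11, 12 (1-based): 2 of 21.
Identical positions: 19/21 = 90.48% → 90%.

90%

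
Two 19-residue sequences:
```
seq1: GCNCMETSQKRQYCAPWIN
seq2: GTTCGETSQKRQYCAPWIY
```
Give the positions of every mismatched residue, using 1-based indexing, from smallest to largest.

2, 3, 5, 19

Differences at position 2 (C→T), position 3 (N→T), position 5 (M→G), position 19 (N→Y).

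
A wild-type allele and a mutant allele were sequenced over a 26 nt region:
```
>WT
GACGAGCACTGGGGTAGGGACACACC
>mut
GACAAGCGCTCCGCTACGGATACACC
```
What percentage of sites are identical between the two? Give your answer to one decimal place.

73.1%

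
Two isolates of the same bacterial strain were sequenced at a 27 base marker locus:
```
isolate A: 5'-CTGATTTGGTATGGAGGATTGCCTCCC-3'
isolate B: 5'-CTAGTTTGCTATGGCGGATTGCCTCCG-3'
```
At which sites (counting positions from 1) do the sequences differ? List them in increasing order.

3, 4, 9, 15, 27

Differences at site 3 (G→A), site 4 (A→G), site 9 (G→C), site 15 (A→C), site 27 (C→G).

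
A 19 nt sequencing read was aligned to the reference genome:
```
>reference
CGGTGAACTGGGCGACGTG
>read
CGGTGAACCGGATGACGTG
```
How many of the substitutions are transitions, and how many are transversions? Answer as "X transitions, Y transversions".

3 transitions, 0 transversions

Mismatches (1-based):
base 9: T→C (pyrimidine→pyrimidine, transition)
base 12: G→A (purine→purine, transition)
base 13: C→T (pyrimidine→pyrimidine, transition)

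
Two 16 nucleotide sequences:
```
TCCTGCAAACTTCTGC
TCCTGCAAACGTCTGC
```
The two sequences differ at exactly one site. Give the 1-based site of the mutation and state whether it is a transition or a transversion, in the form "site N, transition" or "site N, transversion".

site 11, transversion

The sequences differ only at site 11: T→G (pyrimidine→purine), a transversion.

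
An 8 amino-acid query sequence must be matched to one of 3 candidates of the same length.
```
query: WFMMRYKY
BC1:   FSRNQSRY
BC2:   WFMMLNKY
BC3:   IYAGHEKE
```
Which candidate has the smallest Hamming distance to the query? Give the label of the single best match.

BC2

Hamming distances to query — BC1: 7; BC2: 2; BC3: 7.
Smallest is BC2 with 2 mismatches.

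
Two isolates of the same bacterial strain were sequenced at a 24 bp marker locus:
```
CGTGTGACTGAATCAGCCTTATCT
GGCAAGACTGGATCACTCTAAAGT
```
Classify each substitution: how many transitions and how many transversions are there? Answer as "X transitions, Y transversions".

Transitions (purine↔purine or pyrimidine↔pyrimidine): 3 T→C, 4 G→A, 11 A→G, 17 C→T.
Transversions (purine↔pyrimidine): 1 C→G, 5 T→A, 16 G→C, 20 T→A, 22 T→A, 23 C→G.

4 transitions, 6 transversions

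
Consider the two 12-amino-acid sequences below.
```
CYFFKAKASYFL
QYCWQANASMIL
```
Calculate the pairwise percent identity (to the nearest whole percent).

42%

7 positions differ (1, 3, 4, 5, 7, 10, 11), so 5 of 12 match: 5/12 = 41.67%.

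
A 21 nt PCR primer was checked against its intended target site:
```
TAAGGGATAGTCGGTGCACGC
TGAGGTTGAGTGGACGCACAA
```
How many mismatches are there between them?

Comparing position by position, 9 bases differ: 2 (A/G), 6 (G/T), 7 (A/T), 8 (T/G), 12 (C/G), 14 (G/A), 15 (T/C), 20 (G/A), 21 (C/A).

9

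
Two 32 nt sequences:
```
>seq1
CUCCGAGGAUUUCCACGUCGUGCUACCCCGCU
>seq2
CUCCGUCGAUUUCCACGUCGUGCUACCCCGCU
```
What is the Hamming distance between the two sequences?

The sequences differ at bases 6, 7 (1-based) — 2 in total.

2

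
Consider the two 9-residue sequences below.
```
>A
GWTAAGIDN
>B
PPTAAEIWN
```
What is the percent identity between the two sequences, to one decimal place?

55.6%

4 positions differ (1, 2, 6, 8), so 5 of 9 match: 5/9 = 55.56%.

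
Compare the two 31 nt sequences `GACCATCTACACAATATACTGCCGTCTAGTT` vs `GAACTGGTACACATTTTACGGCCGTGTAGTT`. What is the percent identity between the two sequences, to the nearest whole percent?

74%

Mismatches at positions 3, 5, 6, 7, 14, 16, 20, 26 (1-based): 8 of 31.
Identical positions: 23/31 = 74.19% → 74%.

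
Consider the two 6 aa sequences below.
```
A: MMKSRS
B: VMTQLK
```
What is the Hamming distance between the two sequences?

Mismatches (1-based): position 1: M→V; position 3: K→T; position 4: S→Q; position 5: R→L; position 6: S→K.

5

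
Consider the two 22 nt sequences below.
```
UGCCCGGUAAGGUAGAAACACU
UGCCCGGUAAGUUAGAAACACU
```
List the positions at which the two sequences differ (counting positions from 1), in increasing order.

Differences at position 12 (G→U).

12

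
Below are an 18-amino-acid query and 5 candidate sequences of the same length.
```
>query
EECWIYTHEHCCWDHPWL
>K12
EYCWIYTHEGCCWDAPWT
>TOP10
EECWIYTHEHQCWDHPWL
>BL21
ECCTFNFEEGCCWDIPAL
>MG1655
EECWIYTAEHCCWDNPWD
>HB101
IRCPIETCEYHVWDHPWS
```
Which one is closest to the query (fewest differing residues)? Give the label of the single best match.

TOP10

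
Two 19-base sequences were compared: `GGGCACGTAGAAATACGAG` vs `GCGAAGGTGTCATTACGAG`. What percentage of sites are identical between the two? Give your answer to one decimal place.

63.2%

7 positions differ (2, 4, 6, 9, 10, 11, 13), so 12 of 19 match: 12/19 = 63.16%.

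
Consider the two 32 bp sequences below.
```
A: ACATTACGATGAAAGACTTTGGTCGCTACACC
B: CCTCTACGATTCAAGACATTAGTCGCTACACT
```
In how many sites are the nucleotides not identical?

8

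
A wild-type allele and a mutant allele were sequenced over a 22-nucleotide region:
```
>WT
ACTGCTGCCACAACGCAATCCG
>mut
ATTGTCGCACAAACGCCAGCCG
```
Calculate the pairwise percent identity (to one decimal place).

63.6%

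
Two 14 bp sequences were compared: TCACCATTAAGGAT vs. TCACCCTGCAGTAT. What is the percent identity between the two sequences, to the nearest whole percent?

4 positions differ (6, 8, 9, 12), so 10 of 14 match: 10/14 = 71.43%.

71%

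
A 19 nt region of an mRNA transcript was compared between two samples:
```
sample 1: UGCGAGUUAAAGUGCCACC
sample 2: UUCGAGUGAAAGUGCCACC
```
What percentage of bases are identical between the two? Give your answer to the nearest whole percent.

Mismatches at positions 2, 8 (1-based): 2 of 19.
Identical positions: 17/19 = 89.47% → 89%.

89%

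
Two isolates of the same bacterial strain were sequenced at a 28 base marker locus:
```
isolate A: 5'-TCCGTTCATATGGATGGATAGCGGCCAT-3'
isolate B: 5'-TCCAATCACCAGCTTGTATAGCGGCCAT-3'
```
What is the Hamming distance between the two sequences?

8

Comparing position by position, 8 sites differ: 4 (G/A), 5 (T/A), 9 (T/C), 10 (A/C), 11 (T/A), 13 (G/C), 14 (A/T), 17 (G/T).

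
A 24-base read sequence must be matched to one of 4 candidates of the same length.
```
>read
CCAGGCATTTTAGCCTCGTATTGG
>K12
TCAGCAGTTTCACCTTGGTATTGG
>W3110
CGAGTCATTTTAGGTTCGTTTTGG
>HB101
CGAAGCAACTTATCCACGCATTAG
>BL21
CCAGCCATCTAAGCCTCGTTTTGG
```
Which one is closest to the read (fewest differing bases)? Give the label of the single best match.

Hamming distances to read — K12: 8; W3110: 5; HB101: 8; BL21: 4.
Smallest is BL21 with 4 mismatches.

BL21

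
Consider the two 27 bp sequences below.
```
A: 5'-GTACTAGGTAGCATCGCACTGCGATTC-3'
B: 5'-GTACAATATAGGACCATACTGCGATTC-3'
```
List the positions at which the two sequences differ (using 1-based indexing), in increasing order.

5, 7, 8, 12, 14, 16, 17

Differences at position 5 (T→A), position 7 (G→T), position 8 (G→A), position 12 (C→G), position 14 (T→C), position 16 (G→A), position 17 (C→T).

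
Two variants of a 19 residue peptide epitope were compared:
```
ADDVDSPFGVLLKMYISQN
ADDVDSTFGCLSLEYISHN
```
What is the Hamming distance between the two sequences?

6

Comparing position by position, 6 positions differ: 7 (P/T), 10 (V/C), 12 (L/S), 13 (K/L), 14 (M/E), 18 (Q/H).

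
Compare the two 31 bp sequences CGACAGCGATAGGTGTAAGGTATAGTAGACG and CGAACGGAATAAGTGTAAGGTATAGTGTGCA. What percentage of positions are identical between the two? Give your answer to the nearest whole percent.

9 positions differ (4, 5, 7, 8, 12, 27, 28, 29, 31), so 22 of 31 match: 22/31 = 70.97%.

71%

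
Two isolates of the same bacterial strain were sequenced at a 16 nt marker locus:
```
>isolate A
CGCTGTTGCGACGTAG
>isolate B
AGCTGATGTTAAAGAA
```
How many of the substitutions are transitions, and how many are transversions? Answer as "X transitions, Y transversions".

3 transitions, 5 transversions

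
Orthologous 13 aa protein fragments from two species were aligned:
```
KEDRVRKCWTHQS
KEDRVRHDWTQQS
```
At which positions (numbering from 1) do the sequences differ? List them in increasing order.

Differences at position 7 (K→H), position 8 (C→D), position 11 (H→Q).

7, 8, 11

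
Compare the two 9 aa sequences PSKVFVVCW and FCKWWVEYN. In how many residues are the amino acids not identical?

7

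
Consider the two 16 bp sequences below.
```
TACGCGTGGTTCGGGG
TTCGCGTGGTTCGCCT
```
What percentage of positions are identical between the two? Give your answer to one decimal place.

75.0%

Mismatches at positions 2, 14, 15, 16 (1-based): 4 of 16.
Identical positions: 12/16 = 75% → 75.0%.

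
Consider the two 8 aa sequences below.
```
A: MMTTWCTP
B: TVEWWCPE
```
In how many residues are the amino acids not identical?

Comparing position by position, 6 residues differ: 1 (M/T), 2 (M/V), 3 (T/E), 4 (T/W), 7 (T/P), 8 (P/E).

6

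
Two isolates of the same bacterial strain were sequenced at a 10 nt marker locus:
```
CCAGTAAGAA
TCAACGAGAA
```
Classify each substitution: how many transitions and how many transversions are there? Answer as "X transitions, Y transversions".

4 transitions, 0 transversions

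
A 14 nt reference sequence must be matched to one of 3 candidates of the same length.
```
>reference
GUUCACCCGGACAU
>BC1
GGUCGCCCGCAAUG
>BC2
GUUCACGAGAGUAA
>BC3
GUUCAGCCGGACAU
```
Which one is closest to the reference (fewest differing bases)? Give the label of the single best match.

Hamming distances to reference — BC1: 6; BC2: 6; BC3: 1.
Smallest is BC3 with 1 mismatch.

BC3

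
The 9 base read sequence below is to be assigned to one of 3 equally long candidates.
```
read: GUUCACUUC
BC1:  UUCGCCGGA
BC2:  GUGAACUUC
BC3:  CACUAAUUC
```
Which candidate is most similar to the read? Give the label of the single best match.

BC1 differs at 7 sites; BC2 differs at 2 sites; BC3 differs at 5 sites. The closest is BC2.

BC2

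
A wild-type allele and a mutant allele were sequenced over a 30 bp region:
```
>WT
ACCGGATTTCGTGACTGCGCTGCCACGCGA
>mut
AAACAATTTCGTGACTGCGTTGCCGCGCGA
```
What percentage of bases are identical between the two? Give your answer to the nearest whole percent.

80%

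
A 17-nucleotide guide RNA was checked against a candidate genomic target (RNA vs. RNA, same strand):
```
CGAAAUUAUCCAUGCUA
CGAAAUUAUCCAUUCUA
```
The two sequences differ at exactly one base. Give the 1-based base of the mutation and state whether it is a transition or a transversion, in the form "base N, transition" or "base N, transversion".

base 14, transversion

The sequences differ only at base 14: G→U (purine→pyrimidine), a transversion.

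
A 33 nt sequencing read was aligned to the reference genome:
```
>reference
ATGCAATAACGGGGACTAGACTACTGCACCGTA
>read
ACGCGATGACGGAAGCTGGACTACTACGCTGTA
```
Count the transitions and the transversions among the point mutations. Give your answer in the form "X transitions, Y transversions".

Transitions (purine↔purine or pyrimidine↔pyrimidine): 2 T→C, 5 A→G, 8 A→G, 13 G→A, 14 G→A, 15 A→G, 18 A→G, 26 G→A, 28 A→G, 30 C→T.
Transversions (purine↔pyrimidine): none.

10 transitions, 0 transversions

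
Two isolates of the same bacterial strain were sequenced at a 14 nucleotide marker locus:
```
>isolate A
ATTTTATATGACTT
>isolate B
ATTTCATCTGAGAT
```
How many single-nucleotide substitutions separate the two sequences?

Mismatches (1-based): base 5: T→C; base 8: A→C; base 12: C→G; base 13: T→A.

4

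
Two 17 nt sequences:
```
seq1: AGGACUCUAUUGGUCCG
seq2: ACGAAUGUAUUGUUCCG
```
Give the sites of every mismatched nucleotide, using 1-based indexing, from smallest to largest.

Scanning 1-based: 2: G/C; 5: C/A; 7: C/G; 13: G/U.

2, 5, 7, 13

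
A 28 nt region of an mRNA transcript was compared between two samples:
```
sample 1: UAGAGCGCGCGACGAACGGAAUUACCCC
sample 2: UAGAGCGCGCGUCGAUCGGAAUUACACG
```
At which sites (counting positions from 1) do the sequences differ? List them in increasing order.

Differences at site 12 (A→U), site 16 (A→U), site 26 (C→A), site 28 (C→G).

12, 16, 26, 28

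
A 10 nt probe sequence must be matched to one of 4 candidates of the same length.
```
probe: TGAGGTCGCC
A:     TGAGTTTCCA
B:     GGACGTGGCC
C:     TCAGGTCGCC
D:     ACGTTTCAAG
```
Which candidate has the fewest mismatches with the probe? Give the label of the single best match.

A differs at 4 sites; B differs at 3 sites; C differs at 1 site; D differs at 8 sites. The closest is C.

C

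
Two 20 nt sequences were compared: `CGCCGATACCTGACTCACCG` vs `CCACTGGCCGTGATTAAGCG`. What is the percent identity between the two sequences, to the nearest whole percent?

50%

10 positions differ (2, 3, 5, 6, 7, 8, 10, 14, 16, 18), so 10 of 20 match: 10/20 = 50%.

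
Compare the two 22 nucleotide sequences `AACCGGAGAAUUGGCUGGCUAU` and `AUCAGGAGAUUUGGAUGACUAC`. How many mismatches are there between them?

6

Comparing position by position, 6 sites differ: 2 (A/U), 4 (C/A), 10 (A/U), 15 (C/A), 18 (G/A), 22 (U/C).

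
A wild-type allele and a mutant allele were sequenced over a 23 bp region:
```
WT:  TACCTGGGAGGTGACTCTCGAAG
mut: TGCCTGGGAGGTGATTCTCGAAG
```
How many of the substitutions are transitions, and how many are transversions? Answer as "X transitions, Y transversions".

Mismatches (1-based):
position 2: A→G (purine→purine, transition)
position 15: C→T (pyrimidine→pyrimidine, transition)

2 transitions, 0 transversions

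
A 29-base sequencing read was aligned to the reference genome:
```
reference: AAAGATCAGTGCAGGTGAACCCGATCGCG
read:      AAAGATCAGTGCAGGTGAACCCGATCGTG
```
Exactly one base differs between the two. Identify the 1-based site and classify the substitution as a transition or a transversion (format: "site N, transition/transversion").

site 28, transition

Site 28 changes C→T. C is a pyrimidine and T is a pyrimidine, so this is a transition.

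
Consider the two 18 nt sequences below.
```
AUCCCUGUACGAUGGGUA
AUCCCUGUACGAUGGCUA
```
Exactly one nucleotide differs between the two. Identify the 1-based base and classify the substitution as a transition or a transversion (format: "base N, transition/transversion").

base 16, transversion

Base 16 changes G→C. G is a purine and C is a pyrimidine, so this is a transversion.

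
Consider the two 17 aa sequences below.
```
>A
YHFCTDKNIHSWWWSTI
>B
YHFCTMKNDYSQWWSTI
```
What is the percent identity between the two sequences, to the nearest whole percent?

76%

4 positions differ (6, 9, 10, 12), so 13 of 17 match: 13/17 = 76.47%.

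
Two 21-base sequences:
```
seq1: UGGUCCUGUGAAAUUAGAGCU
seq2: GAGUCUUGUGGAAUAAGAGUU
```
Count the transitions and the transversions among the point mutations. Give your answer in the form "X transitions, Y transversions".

4 transitions, 2 transversions

Transitions (purine↔purine or pyrimidine↔pyrimidine): 2 G→A, 6 C→U, 11 A→G, 20 C→U.
Transversions (purine↔pyrimidine): 1 U→G, 15 U→A.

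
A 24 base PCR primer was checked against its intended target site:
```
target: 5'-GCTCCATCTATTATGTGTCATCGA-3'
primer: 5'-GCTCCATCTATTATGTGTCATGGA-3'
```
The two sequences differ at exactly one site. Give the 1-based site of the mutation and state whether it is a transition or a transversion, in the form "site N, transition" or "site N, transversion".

Site 22 changes C→G. C is a pyrimidine and G is a purine, so this is a transversion.

site 22, transversion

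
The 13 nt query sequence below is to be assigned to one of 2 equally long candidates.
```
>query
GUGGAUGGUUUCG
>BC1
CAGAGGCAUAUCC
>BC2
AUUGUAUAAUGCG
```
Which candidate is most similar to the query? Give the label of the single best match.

Hamming distances to query — BC1: 9; BC2: 8.
Smallest is BC2 with 8 mismatches.

BC2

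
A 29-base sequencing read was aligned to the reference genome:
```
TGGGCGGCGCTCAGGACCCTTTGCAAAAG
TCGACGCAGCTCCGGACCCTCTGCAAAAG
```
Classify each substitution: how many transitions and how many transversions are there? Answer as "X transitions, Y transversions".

2 transitions, 4 transversions

Transitions (purine↔purine or pyrimidine↔pyrimidine): 4 G→A, 21 T→C.
Transversions (purine↔pyrimidine): 2 G→C, 7 G→C, 8 C→A, 13 A→C.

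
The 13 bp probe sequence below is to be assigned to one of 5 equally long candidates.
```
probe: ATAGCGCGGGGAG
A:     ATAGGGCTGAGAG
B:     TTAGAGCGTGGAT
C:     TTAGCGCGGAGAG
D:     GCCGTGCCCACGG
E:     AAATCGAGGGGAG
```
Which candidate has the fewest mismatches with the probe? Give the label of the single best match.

Hamming distances to probe — A: 3; B: 4; C: 2; D: 9; E: 3.
Smallest is C with 2 mismatches.

C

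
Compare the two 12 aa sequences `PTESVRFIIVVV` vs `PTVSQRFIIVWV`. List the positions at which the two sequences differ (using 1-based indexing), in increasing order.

3, 5, 11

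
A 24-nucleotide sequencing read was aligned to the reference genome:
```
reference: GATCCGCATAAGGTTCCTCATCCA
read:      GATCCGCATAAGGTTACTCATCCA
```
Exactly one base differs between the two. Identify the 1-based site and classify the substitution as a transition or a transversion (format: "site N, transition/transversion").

Site 16 changes C→A. C is a pyrimidine and A is a purine, so this is a transversion.

site 16, transversion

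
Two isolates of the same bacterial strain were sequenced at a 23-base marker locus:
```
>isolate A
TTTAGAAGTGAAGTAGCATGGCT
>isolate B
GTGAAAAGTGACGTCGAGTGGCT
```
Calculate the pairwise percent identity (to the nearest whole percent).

70%

7 positions differ (1, 3, 5, 12, 15, 17, 18), so 16 of 23 match: 16/23 = 69.57%.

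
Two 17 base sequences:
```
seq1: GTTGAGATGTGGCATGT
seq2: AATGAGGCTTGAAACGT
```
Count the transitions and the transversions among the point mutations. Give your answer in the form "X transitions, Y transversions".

Transitions (purine↔purine or pyrimidine↔pyrimidine): 1 G→A, 7 A→G, 8 T→C, 12 G→A, 15 T→C.
Transversions (purine↔pyrimidine): 2 T→A, 9 G→T, 13 C→A.

5 transitions, 3 transversions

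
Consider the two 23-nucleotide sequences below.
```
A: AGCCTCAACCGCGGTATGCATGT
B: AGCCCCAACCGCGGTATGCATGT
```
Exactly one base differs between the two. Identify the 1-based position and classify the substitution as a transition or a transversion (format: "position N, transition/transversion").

position 5, transition

Position 5 changes T→C. T is a pyrimidine and C is a pyrimidine, so this is a transition.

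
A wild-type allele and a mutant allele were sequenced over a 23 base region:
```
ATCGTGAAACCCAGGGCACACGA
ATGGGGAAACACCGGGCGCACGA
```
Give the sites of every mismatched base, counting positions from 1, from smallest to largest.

3, 5, 11, 13, 18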